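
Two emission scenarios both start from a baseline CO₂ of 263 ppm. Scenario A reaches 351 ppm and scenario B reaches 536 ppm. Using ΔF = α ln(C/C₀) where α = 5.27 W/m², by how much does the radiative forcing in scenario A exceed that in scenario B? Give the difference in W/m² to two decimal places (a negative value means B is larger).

ΔF_A = 5.27 ln(351/263) = 5.27 × 0.28863 = 1.5211 W/m².
ΔF_B = 5.27 ln(536/263) = 5.27 × 0.71198 = 3.7521 W/m².
Difference: 1.5211 − 3.7521 = -2.2310 W/m².

ΔF_A − ΔF_B = -2.23 W/m²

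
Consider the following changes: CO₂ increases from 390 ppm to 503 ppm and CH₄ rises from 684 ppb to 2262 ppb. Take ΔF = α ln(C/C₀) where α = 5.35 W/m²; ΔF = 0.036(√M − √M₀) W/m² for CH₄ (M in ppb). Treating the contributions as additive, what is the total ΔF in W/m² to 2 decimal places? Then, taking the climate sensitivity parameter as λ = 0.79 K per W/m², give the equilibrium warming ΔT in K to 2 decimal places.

CO₂: 5.35 × ln(503/390) = 5.35 × ln(1.28974) = 5.35 × 0.25444 = 1.3613 W/m².
CH₄: 0.036 × (√2262 − √684) = 0.036 × (47.5605 − 26.1534) = 0.036 × 21.4071 = 0.7707 W/m².
Total ΔF = 1.3613 + 0.7707 = 2.1320 W/m².
ΔT = λ ΔF = 0.79 × 2.13 = 1.6827 K.

ΔF = 2.13 W/m²; ΔT = 1.68 K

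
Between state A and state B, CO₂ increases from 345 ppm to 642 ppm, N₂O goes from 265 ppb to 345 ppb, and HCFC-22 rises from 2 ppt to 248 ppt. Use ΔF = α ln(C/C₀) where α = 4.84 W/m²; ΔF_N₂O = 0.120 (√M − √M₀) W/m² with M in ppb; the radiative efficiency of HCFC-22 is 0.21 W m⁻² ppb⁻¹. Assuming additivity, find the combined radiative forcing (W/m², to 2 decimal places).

ΔF = 3.33 W/m²

CO₂: 4.84 × ln(642/345) = 4.84 × ln(1.86087) = 4.84 × 0.62104 = 3.0058 W/m².
N₂O: 0.120 × (√345 − √265) = 0.120 × (18.5742 − 16.2788) = 0.120 × 2.2954 = 0.2754 W/m².
HCFC-22: Δ = 248 − 2 = 246 ppt = 0.246 ppb; ΔF = 0.21 × 0.246 = 0.0517 W/m².
Total ΔF = 3.0058 + 0.2754 + 0.0517 = 3.3329 W/m².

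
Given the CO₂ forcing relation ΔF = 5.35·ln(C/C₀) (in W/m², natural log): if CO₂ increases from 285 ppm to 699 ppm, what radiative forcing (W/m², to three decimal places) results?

ΔF = 4.800 W/m²

CO₂: 5.35 × ln(699/285) = 5.35 × ln(2.45263) = 5.35 × 0.89716 = 4.7998 W/m².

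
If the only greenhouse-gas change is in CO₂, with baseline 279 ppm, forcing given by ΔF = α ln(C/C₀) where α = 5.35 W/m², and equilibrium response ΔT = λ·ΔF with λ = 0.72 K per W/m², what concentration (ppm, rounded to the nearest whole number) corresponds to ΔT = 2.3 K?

Required forcing: ΔF = ΔT/λ = 2.3/0.72 = 3.1944 W/m².
Then ln(C/279) = ΔF/5.35 = 3.1944/5.35 = 0.59708.
So C = 279 × e^0.59708 = 279 × 1.81681 = 506.89 ppm.

C ≈ 507 ppm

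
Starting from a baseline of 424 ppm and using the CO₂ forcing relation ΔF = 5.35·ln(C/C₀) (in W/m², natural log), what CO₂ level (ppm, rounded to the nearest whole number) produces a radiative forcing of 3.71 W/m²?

Set 5.35 ln(C/424) = 3.71, so ln(C/424) = 3.71/5.35 = 0.69346.
Then C/424 = e^0.69346 = 2.00063, giving C = 424 × 2.00063 = 848.27 ppm.

C ≈ 848 ppm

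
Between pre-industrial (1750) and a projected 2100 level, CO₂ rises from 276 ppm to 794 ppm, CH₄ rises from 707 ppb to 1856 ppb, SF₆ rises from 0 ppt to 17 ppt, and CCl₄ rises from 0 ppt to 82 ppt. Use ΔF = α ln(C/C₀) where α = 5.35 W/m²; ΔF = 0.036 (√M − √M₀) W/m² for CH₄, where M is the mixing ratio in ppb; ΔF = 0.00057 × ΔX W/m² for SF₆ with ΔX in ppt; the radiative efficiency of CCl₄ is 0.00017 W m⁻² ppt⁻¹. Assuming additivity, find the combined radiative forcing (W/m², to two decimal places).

CO₂: 5.35 × ln(794/276) = 5.35 × ln(2.87681) = 5.35 × 1.05668 = 5.6532 W/m².
CH₄: 0.036 × (√1856 − √707) = 0.036 × (43.0813 − 26.5895) = 0.036 × 16.4918 = 0.5937 W/m².
SF₆: ΔF = 0.00057 × (17 − 0) = 0.00057 × 17 = 0.0097 W/m².
CCl₄: ΔF = 0.00017 × (82 − 0) = 0.00017 × 82 = 0.0139 W/m².
Total ΔF = 5.6532 + 0.5937 + 0.0097 + 0.0139 = 6.2705 W/m².

ΔF = 6.27 W/m²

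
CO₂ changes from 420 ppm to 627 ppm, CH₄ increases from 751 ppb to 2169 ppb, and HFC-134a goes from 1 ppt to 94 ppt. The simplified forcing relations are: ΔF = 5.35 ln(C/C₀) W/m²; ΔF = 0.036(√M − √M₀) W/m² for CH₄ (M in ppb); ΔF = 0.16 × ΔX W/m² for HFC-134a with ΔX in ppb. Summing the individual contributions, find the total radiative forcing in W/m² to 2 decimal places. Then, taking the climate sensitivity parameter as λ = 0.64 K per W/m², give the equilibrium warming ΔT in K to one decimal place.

CO₂: 5.35 × ln(627/420) = 5.35 × ln(1.49286) = 5.35 × 0.40069 = 2.1437 W/m².
CH₄: 0.036 × (√2169 − √751) = 0.036 × (46.5725 − 27.4044) = 0.036 × 19.1681 = 0.6901 W/m².
HFC-134a: Δ = 94 − 1 = 93 ppt = 0.093 ppb; ΔF = 0.16 × 0.093 = 0.0149 W/m².
Total ΔF = 2.1437 + 0.6901 + 0.0149 = 2.8487 W/m².
ΔT = λ ΔF = 0.64 × 2.85 = 1.8240 K.

ΔF = 2.85 W/m²; ΔT = 1.8 K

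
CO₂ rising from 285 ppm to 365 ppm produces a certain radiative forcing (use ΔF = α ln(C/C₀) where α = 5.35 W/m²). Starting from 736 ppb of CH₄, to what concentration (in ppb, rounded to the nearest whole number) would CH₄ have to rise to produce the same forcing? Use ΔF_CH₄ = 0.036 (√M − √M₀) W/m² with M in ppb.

M ≈ 4083 ppb

CO₂ forcing: 5.35 × ln(365/285) = 5.35 × 0.247408 = 1.32363 W/m².
Set 0.036(√M − √736) = 1.32363: √M = 1.32363/0.036 + √736 = 36.7675 + 27.1293 = 63.8968.
M = (63.8968)² = 4082.80 ppb.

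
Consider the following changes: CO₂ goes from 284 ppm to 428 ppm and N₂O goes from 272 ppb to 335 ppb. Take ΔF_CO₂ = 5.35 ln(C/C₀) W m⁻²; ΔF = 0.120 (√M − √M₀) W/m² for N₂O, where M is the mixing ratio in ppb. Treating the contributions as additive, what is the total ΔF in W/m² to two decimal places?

ΔF = 2.41 W/m²

CO₂: 5.35 × ln(428/284) = 5.35 × ln(1.50704) = 5.35 × 0.41015 = 2.1943 W/m².
N₂O: 0.120 × (√335 − √272) = 0.120 × (18.3030 − 16.4924) = 0.120 × 1.8106 = 0.2173 W/m².
Total ΔF = 2.1943 + 0.2173 = 2.4116 W/m².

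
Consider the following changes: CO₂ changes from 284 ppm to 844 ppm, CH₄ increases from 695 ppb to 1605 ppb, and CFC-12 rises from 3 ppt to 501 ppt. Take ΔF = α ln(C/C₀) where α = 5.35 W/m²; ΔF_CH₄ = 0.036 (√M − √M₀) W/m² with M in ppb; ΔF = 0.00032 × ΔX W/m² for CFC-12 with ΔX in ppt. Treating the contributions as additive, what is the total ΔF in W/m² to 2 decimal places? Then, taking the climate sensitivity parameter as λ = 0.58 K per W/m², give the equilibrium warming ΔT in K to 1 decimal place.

ΔF = 6.48 W/m²; ΔT = 3.8 K

CO₂: 5.35 × ln(844/284) = 5.35 × ln(2.97183) = 5.35 × 1.08918 = 5.8271 W/m².
CH₄: 0.036 × (√1605 − √695) = 0.036 × (40.0625 − 26.3629) = 0.036 × 13.6996 = 0.4932 W/m².
CFC-12: ΔF = 0.00032 × (501 − 3) = 0.00032 × 498 = 0.1594 W/m².
Total ΔF = 5.8271 + 0.4932 + 0.1594 = 6.4797 W/m².
ΔT = λ ΔF = 0.58 × 6.48 = 3.7584 K.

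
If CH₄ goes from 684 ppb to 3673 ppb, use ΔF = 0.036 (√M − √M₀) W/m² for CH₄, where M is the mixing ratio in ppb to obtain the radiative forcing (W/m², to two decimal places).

ΔF = 1.24 W/m²

CH₄: 0.036 × (√3673 − √684) = 0.036 × (60.6053 − 26.1534) = 0.036 × 34.4519 = 1.2403 W/m².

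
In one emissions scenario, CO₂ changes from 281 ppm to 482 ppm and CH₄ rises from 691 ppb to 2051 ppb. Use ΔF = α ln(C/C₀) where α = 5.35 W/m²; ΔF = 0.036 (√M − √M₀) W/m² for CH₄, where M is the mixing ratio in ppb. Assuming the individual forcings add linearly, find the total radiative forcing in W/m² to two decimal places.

CO₂: 5.35 × ln(482/281) = 5.35 × ln(1.71530) = 5.35 × 0.53959 = 2.8868 W/m².
CH₄: 0.036 × (√2051 − √691) = 0.036 × (45.2880 − 26.2869) = 0.036 × 19.0011 = 0.6840 W/m².
Total ΔF = 2.8868 + 0.6840 = 3.5708 W/m².

ΔF = 3.57 W/m²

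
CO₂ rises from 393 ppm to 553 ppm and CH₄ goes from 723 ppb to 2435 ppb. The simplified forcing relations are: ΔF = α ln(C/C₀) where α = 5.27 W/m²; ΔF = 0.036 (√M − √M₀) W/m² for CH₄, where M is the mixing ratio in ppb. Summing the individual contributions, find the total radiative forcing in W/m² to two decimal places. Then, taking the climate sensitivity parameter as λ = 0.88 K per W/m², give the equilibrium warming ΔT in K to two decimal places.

CO₂: 5.27 × ln(553/393) = 5.27 × ln(1.40712) = 5.27 × 0.34155 = 1.8000 W/m².
CH₄: 0.036 × (√2435 − √723) = 0.036 × (49.3457 − 26.8887) = 0.036 × 22.4570 = 0.8085 W/m².
Total ΔF = 1.8000 + 0.8085 = 2.6085 W/m².
ΔT = λ ΔF = 0.88 × 2.61 = 2.2968 K.

ΔF = 2.61 W/m²; ΔT = 2.30 K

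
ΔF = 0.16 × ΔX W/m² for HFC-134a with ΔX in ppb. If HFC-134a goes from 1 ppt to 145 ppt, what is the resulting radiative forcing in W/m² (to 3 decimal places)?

HFC-134a: Δ = 145 − 1 = 144 ppt = 0.144 ppb; ΔF = 0.16 × 0.144 = 0.0230 W/m².

ΔF = 0.023 W/m²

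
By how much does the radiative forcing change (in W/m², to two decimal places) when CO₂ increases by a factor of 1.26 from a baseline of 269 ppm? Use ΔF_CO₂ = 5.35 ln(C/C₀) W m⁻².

ΔF = 1.24 W/m²

ΔF = 5.35 × ln(1.26) = 5.35 × 0.23111 = 1.2364 W/m².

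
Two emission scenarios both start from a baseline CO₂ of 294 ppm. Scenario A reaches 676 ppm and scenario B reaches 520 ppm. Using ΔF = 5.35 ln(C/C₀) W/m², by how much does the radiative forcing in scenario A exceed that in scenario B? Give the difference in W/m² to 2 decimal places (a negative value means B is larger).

ΔF_A − ΔF_B = 1.40 W/m²

ΔF_A = 5.35 ln(676/294) = 5.35 × 0.83261 = 4.4545 W/m².
ΔF_B = 5.35 ln(520/294) = 5.35 × 0.57025 = 3.0508 W/m².
Difference: 4.4545 − 3.0508 = 1.4037 W/m².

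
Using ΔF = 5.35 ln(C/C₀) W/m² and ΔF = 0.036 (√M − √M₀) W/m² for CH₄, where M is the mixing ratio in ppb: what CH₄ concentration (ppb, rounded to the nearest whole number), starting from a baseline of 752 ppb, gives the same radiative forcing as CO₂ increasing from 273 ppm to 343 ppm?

CO₂ forcing: 5.35 × ln(343/273) = 5.35 × 0.228259 = 1.22119 W/m².
Set 0.036(√M − √752) = 1.22119: √M = 1.22119/0.036 + √752 = 33.9219 + 27.4226 = 61.3445.
M = (61.3445)² = 3763.15 ppb.

M ≈ 3763 ppb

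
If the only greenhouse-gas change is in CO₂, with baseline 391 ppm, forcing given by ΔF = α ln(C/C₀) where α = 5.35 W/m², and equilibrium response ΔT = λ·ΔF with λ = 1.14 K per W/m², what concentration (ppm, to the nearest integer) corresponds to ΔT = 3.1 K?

C ≈ 650 ppm

Required forcing: ΔF = ΔT/λ = 3.1/1.14 = 2.7193 W/m².
Then ln(C/391) = ΔF/5.35 = 2.7193/5.35 = 0.50828.
So C = 391 × e^0.50828 = 391 × 1.66243 = 650.01 ppm.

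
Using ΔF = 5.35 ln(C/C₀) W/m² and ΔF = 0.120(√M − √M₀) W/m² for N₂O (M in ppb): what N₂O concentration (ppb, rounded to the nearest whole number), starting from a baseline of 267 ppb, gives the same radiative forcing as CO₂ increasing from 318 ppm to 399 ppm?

M ≈ 700 ppb

CO₂ forcing: 5.35 × ln(399/318) = 5.35 × 0.226910 = 1.21397 W/m².
Set 0.120(√M − √267) = 1.21397: √M = 1.21397/0.120 + √267 = 10.1164 + 16.3401 = 26.4565.
M = (26.4565)² = 699.95 ppb.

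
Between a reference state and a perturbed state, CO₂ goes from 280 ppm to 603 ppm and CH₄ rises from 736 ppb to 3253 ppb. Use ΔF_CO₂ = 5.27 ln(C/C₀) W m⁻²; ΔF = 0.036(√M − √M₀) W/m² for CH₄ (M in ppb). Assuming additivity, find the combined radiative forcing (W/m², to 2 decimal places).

CO₂: 5.27 × ln(603/280) = 5.27 × ln(2.15357) = 5.27 × 0.76713 = 4.0428 W/m².
CH₄: 0.036 × (√3253 − √736) = 0.036 × (57.0351 − 27.1293) = 0.036 × 29.9058 = 1.0766 W/m².
Total ΔF = 4.0428 + 1.0766 = 5.1194 W/m².

ΔF = 5.12 W/m²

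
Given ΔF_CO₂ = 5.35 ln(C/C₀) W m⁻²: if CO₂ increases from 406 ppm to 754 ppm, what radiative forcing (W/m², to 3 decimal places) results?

CO₂: 5.35 × ln(754/406) = 5.35 × ln(1.85714) = 5.35 × 0.61904 = 3.3119 W/m².

ΔF = 3.312 W/m²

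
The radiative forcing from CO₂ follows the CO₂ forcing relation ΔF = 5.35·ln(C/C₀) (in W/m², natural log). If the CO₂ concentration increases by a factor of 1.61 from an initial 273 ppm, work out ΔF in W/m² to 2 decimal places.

ΔF = 2.55 W/m²

Because the forcing depends only on the ratio C/C₀, the initial concentration does not enter.
ΔF = 5.35 × ln(1.61) = 5.35 × 0.47623 = 2.5478 W/m².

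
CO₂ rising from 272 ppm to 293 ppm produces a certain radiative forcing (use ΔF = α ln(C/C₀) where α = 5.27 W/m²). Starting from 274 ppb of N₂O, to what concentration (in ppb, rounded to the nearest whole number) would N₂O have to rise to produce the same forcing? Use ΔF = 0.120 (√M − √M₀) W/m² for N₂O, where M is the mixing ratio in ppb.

CO₂ forcing: 5.27 × ln(293/272) = 5.27 × 0.074371 = 0.39194 W/m².
Set 0.120(√M − √274) = 0.39194: √M = 0.39194/0.120 + √274 = 3.2662 + 16.5529 = 19.8191.
M = (19.8191)² = 392.80 ppb.

M ≈ 393 ppb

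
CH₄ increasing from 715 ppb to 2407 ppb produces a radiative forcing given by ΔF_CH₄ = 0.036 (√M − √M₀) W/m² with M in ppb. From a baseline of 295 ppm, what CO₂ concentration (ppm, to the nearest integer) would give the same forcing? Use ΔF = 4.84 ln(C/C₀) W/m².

C ≈ 348 ppm

CH₄ forcing: 0.036 × (√2407 − √715) = 0.036 × (49.0612 − 26.7395) = 0.036 × 22.3217 = 0.80358 W/m².
Set 4.84 ln(C/295) = 0.80358: ln(C/295) = 0.80358/4.84 = 0.16603, so C = 295 × e^0.16603 = 295 × 1.18061 = 348.28 ppm.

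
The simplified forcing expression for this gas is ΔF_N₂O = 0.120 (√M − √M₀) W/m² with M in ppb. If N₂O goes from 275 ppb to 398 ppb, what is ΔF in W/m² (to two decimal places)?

N₂O: 0.120 × (√398 − √275) = 0.120 × (19.9499 − 16.5831) = 0.120 × 3.3668 = 0.4040 W/m².

ΔF = 0.40 W/m²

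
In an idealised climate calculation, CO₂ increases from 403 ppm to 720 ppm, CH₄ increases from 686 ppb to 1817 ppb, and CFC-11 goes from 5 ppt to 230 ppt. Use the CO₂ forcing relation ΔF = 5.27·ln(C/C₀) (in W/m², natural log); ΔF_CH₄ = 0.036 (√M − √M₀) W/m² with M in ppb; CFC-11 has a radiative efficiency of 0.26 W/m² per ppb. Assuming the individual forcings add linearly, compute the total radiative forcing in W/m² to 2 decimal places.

ΔF = 3.71 W/m²

CO₂: 5.27 × ln(720/403) = 5.27 × ln(1.78660) = 5.27 × 0.58031 = 3.0582 W/m².
CH₄: 0.036 × (√1817 − √686) = 0.036 × (42.6263 − 26.1916) = 0.036 × 16.4347 = 0.5916 W/m².
CFC-11: Δ = 230 − 5 = 225 ppt = 0.225 ppb; ΔF = 0.26 × 0.225 = 0.0585 W/m².
Total ΔF = 3.0582 + 0.5916 + 0.0585 = 3.7083 W/m².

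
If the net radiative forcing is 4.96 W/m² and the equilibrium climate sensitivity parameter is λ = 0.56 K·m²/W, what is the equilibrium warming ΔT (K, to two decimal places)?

ΔT = λ ΔF = 0.56 × 4.96 = 2.7776 K.

ΔT = 2.78 K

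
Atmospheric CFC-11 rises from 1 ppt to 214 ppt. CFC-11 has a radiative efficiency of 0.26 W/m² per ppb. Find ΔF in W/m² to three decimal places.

CFC-11: Δ = 214 − 1 = 213 ppt = 0.213 ppb; ΔF = 0.26 × 0.213 = 0.0554 W/m².

ΔF = 0.055 W/m²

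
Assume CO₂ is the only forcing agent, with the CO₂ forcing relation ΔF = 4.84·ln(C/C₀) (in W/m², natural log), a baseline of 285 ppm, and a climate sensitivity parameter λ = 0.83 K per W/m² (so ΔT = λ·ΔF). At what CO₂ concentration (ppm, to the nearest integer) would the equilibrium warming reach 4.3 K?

C ≈ 831 ppm

Required forcing: ΔF = ΔT/λ = 4.3/0.83 = 5.1807 W/m².
Then ln(C/285) = ΔF/4.84 = 5.1807/4.84 = 1.07039.
So C = 285 × e^1.07039 = 285 × 2.91652 = 831.21 ppm.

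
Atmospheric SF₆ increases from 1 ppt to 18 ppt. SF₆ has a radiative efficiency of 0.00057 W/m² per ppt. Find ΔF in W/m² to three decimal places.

ΔF = 0.010 W/m²

SF₆: ΔF = 0.00057 × (18 − 1) = 0.00057 × 17 = 0.0097 W/m².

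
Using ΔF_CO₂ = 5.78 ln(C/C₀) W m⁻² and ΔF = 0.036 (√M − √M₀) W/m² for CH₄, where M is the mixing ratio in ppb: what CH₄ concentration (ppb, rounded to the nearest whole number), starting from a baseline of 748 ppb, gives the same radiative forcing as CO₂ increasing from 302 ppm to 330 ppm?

M ≈ 1729 ppb

CO₂ forcing: 5.78 × ln(330/302) = 5.78 × 0.088666 = 0.51249 W/m².
Set 0.036(√M − √748) = 0.51249: √M = 0.51249/0.036 + √748 = 14.2358 + 27.3496 = 41.5854.
M = (41.5854)² = 1729.35 ppb.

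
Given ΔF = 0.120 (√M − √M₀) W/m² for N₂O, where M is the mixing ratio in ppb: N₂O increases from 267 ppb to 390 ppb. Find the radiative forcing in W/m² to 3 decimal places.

ΔF = 0.409 W/m²

N₂O: 0.120 × (√390 − √267) = 0.120 × (19.7484 − 16.3401) = 0.120 × 3.4083 = 0.4090 W/m².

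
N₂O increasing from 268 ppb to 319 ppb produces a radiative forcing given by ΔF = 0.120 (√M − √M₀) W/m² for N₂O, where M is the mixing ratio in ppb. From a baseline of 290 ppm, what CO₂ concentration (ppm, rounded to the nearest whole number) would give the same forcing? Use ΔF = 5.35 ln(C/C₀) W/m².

N₂O forcing: 0.120 × (√319 − √268) = 0.120 × (17.8606 − 16.3707) = 0.120 × 1.4899 = 0.17879 W/m².
Set 5.35 ln(C/290) = 0.17879: ln(C/290) = 0.17879/5.35 = 0.03342, so C = 290 × e^0.03342 = 290 × 1.03398 = 299.85 ppm.

C ≈ 300 ppm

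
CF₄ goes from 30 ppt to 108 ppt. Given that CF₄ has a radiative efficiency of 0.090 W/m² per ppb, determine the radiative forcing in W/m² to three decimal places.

CF₄: Δ = 108 − 30 = 78 ppt = 0.078 ppb; ΔF = 0.090 × 0.078 = 0.0070 W/m².

ΔF = 0.007 W/m²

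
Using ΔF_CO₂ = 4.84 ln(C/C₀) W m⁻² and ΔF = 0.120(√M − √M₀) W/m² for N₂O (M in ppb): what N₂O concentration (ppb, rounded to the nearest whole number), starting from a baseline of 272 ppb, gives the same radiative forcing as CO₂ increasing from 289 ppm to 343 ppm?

CO₂ forcing: 4.84 × ln(343/289) = 4.84 × 0.171304 = 0.82911 W/m².
Set 0.120(√M − √272) = 0.82911: √M = 0.82911/0.120 + √272 = 6.9093 + 16.4924 = 23.4017.
M = (23.4017)² = 547.64 ppb.

M ≈ 548 ppb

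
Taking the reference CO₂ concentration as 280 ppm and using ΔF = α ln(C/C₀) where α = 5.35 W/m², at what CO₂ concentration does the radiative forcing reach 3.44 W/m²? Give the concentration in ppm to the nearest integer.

C ≈ 533 ppm

Set 5.35 ln(C/280) = 3.44, so ln(C/280) = 3.44/5.35 = 0.64299.
Then C/280 = e^0.64299 = 1.90216, giving C = 280 × 1.90216 = 532.60 ppm.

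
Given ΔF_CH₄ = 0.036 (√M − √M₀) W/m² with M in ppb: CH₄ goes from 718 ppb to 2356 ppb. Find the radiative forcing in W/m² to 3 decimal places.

ΔF = 0.783 W/m²

CH₄: 0.036 × (√2356 − √718) = 0.036 × (48.5386 − 26.7955) = 0.036 × 21.7431 = 0.7828 W/m².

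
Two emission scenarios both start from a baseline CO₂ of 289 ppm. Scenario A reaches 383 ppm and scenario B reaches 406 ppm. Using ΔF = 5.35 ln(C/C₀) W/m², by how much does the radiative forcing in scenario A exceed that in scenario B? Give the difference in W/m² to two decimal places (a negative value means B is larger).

ΔF_A − ΔF_B = -0.31 W/m²

ΔF_A = 5.35 ln(383/289) = 5.35 × 0.28161 = 1.5066 W/m².
ΔF_B = 5.35 ln(406/289) = 5.35 × 0.33993 = 1.8186 W/m².
Difference: 1.5066 − 1.8186 = -0.3120 W/m².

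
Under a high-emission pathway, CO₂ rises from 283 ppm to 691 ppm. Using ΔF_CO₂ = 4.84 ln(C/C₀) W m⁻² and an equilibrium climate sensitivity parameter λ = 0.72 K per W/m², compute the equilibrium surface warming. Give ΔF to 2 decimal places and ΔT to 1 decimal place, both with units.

ΔF = 4.32 W/m²; ΔT = 3.1 K

CO₂: 4.84 × ln(691/283) = 4.84 × ln(2.44170) = 4.84 × 0.89269 = 4.3206 W/m².
ΔT = λ ΔF = 0.72 × 4.32 = 3.1104 K.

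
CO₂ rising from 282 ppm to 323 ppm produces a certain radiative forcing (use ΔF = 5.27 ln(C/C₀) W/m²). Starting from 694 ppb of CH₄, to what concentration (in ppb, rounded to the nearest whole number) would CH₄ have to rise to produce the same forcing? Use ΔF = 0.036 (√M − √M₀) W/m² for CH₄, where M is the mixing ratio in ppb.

M ≈ 2136 ppb

CO₂ forcing: 5.27 × ln(323/282) = 5.27 × 0.135745 = 0.71538 W/m².
Set 0.036(√M − √694) = 0.71538: √M = 0.71538/0.036 + √694 = 19.8717 + 26.3439 = 46.2156.
M = (46.2156)² = 2135.88 ppb.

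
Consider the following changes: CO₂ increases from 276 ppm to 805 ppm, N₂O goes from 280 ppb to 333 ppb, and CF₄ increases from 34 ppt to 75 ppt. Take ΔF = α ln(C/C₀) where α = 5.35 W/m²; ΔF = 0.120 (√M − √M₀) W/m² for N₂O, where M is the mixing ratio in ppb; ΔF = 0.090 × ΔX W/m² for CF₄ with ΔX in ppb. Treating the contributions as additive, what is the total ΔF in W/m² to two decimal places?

ΔF = 5.91 W/m²

CO₂: 5.35 × ln(805/276) = 5.35 × ln(2.91667) = 5.35 × 1.07044 = 5.7269 W/m².
N₂O: 0.120 × (√333 − √280) = 0.120 × (18.2483 − 16.7332) = 0.120 × 1.5151 = 0.1818 W/m².
CF₄: Δ = 75 − 34 = 41 ppt = 0.041 ppb; ΔF = 0.090 × 0.041 = 0.0037 W/m².
Total ΔF = 5.7269 + 0.1818 + 0.0037 = 5.9124 W/m².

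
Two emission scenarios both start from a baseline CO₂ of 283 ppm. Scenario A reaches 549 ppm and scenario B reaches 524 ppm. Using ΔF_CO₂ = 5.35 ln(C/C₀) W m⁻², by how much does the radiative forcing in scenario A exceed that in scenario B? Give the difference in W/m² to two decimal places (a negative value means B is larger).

ΔF_A − ΔF_B = 0.25 W/m²

ΔF_A = 5.35 ln(549/283) = 5.35 × 0.66265 = 3.5452 W/m².
ΔF_B = 5.35 ln(524/283) = 5.35 × 0.61604 = 3.2958 W/m².
Difference: 3.5452 − 3.2958 = 0.2494 W/m².
(Equivalently, ΔF_A − ΔF_B = 5.35 ln(549/524) = 5.35 × 0.04661 = 0.2494 W/m².)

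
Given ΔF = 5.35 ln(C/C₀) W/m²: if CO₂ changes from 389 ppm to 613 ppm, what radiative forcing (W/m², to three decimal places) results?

CO₂: 5.35 × ln(613/389) = 5.35 × ln(1.57584) = 5.35 × 0.45479 = 2.4331 W/m².

ΔF = 2.433 W/m²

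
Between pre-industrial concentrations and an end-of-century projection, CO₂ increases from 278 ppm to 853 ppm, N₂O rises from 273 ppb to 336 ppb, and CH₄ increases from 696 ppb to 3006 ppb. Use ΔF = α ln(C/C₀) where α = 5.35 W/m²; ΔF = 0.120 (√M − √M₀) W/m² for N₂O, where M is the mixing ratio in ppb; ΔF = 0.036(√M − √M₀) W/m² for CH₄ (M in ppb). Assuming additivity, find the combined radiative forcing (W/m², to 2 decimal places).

ΔF = 7.24 W/m²

CO₂: 5.35 × ln(853/278) = 5.35 × ln(3.06835) = 5.35 × 1.12114 = 5.9981 W/m².
N₂O: 0.120 × (√336 − √273) = 0.120 × (18.3303 − 16.5227) = 0.120 × 1.8076 = 0.2169 W/m².
CH₄: 0.036 × (√3006 − √696) = 0.036 × (54.8270 − 26.3818) = 0.036 × 28.4452 = 1.0240 W/m².
Total ΔF = 5.9981 + 0.2169 + 1.0240 = 7.2390 W/m².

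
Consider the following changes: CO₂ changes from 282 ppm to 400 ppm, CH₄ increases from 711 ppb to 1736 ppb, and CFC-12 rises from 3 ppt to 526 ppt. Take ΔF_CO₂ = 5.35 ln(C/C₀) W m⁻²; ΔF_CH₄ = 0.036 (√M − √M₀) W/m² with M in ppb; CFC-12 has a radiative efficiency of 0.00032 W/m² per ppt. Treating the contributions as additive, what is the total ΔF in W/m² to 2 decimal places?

CO₂: 5.35 × ln(400/282) = 5.35 × ln(1.41844) = 5.35 × 0.34956 = 1.8701 W/m².
CH₄: 0.036 × (√1736 − √711) = 0.036 × (41.6653 − 26.6646) = 0.036 × 15.0007 = 0.5400 W/m².
CFC-12: ΔF = 0.00032 × (526 − 3) = 0.00032 × 523 = 0.1674 W/m².
Total ΔF = 1.8701 + 0.5400 + 0.1674 = 2.5775 W/m².

ΔF = 2.58 W/m²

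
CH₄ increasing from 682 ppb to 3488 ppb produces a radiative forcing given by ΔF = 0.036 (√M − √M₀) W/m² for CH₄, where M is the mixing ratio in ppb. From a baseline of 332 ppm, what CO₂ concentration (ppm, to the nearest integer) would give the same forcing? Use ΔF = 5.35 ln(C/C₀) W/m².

C ≈ 414 ppm

CH₄ forcing: 0.036 × (√3488 − √682) = 0.036 × (59.0593 − 26.1151) = 0.036 × 32.9442 = 1.18599 W/m².
Set 5.35 ln(C/332) = 1.18599: ln(C/332) = 1.18599/5.35 = 0.22168, so C = 332 × e^0.22168 = 332 × 1.24817 = 414.39 ppm.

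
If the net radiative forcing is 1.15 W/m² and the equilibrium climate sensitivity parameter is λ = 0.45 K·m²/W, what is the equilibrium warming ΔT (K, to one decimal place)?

ΔT = λ ΔF = 0.45 × 1.15 = 0.5175 K.

ΔT = 0.5 K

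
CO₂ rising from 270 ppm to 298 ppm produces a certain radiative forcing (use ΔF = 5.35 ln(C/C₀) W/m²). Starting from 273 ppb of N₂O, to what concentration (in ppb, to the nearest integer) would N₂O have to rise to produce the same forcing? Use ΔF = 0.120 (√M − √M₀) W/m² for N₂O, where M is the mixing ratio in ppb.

M ≈ 438 ppb

CO₂ forcing: 5.35 × ln(298/270) = 5.35 × 0.098672 = 0.52790 W/m².
Set 0.120(√M − √273) = 0.52790: √M = 0.52790/0.120 + √273 = 4.3992 + 16.5227 = 20.9219.
M = (20.9219)² = 437.73 ppb.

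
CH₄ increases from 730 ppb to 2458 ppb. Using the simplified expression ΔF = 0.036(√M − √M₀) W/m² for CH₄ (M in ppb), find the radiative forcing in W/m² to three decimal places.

ΔF = 0.812 W/m²

CH₄: 0.036 × (√2458 − √730) = 0.036 × (49.5782 − 27.0185) = 0.036 × 22.5597 = 0.8121 W/m².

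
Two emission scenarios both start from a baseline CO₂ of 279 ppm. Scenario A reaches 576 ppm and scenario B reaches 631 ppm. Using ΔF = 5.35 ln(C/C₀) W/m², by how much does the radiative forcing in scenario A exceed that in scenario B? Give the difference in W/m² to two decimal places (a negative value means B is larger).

ΔF_A − ΔF_B = -0.49 W/m²

ΔF_A = 5.35 ln(576/279) = 5.35 × 0.72490 = 3.8782 W/m².
ΔF_B = 5.35 ln(631/279) = 5.35 × 0.81609 = 4.3661 W/m².
Difference: 3.8782 − 4.3661 = -0.4879 W/m².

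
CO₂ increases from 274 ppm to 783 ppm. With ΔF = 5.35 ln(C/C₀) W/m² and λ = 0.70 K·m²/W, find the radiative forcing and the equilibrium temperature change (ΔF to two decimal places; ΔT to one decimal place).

CO₂: 5.35 × ln(783/274) = 5.35 × ln(2.85766) = 5.35 × 1.05000 = 5.6175 W/m².
ΔT = λ ΔF = 0.70 × 5.62 = 3.9340 K.

ΔF = 5.62 W/m²; ΔT = 3.9 K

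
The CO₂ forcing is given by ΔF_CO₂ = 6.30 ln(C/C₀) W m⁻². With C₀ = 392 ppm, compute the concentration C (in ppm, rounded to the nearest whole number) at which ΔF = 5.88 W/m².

Set 6.30 ln(C/392) = 5.88, so ln(C/392) = 5.88/6.30 = 0.93333.
Then C/392 = e^0.93333 = 2.54296, giving C = 392 × 2.54296 = 996.84 ppm.

C ≈ 997 ppm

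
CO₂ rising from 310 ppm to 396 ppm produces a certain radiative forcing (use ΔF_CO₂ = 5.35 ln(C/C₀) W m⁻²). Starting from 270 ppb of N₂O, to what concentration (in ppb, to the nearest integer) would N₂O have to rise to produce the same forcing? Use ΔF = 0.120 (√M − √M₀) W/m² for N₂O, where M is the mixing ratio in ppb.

CO₂ forcing: 5.35 × ln(396/310) = 5.35 × 0.244842 = 1.30990 W/m².
Set 0.120(√M − √270) = 1.30990: √M = 1.30990/0.120 + √270 = 10.9158 + 16.4317 = 27.3475.
M = (27.3475)² = 747.89 ppb.

M ≈ 748 ppb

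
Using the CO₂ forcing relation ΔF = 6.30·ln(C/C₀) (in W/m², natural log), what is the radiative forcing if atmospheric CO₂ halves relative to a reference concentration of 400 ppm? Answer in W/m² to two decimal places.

ΔF = -4.37 W/m²

ΔF = 6.30 × ln(0.5) = 6.30 × -0.69315 = -4.3668 W/m².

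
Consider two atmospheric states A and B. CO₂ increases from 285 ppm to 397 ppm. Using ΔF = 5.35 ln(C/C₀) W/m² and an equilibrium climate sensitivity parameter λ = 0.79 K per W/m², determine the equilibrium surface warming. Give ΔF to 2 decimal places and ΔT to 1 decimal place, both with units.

ΔF = 1.77 W/m²; ΔT = 1.4 K

CO₂: 5.35 × ln(397/285) = 5.35 × ln(1.39298) = 5.35 × 0.33145 = 1.7733 W/m².
ΔT = λ ΔF = 0.79 × 1.77 = 1.3983 K.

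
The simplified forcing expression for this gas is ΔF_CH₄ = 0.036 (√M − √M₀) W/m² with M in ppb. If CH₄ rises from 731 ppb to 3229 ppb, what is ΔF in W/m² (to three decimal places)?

CH₄: 0.036 × (√3229 − √731) = 0.036 × (56.8243 − 27.0370) = 0.036 × 29.7873 = 1.0723 W/m².

ΔF = 1.072 W/m²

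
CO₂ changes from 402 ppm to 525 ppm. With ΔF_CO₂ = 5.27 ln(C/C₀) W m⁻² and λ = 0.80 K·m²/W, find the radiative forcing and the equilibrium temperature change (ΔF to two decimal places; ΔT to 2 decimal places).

ΔF = 1.41 W/m²; ΔT = 1.13 K

CO₂: 5.27 × ln(525/402) = 5.27 × ln(1.30597) = 5.27 × 0.26695 = 1.4068 W/m².
ΔT = λ ΔF = 0.80 × 1.41 = 1.1280 K.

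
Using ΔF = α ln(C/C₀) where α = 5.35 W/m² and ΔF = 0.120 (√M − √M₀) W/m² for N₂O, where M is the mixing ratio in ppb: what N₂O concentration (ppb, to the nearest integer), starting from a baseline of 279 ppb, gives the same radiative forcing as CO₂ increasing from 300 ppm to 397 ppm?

M ≈ 852 ppb

CO₂ forcing: 5.35 × ln(397/300) = 5.35 × 0.280154 = 1.49882 W/m².
Set 0.120(√M − √279) = 1.49882: √M = 1.49882/0.120 + √279 = 12.4902 + 16.7033 = 29.1935.
M = (29.1935)² = 852.26 ppb.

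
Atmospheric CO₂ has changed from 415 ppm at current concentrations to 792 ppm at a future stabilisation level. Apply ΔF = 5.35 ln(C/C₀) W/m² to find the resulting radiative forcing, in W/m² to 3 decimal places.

ΔF = 3.458 W/m²

CO₂: 5.35 × ln(792/415) = 5.35 × ln(1.90843) = 5.35 × 0.64628 = 3.4576 W/m².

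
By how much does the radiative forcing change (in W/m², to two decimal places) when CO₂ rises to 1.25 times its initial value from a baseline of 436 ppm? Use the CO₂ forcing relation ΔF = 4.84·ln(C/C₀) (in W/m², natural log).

ΔF = 1.08 W/m²

Because the forcing depends only on the ratio C/C₀, the initial concentration does not enter.
ΔF = 4.84 × ln(1.25) = 4.84 × 0.22314 = 1.0800 W/m².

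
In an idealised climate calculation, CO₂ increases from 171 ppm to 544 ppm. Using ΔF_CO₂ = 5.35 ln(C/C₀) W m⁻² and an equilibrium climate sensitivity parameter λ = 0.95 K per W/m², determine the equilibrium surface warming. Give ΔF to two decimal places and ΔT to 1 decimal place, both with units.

ΔF = 6.19 W/m²; ΔT = 5.9 K

CO₂: 5.35 × ln(544/171) = 5.35 × ln(3.18129) = 5.35 × 1.15729 = 6.1915 W/m².
ΔT = λ ΔF = 0.95 × 6.19 = 5.8805 K.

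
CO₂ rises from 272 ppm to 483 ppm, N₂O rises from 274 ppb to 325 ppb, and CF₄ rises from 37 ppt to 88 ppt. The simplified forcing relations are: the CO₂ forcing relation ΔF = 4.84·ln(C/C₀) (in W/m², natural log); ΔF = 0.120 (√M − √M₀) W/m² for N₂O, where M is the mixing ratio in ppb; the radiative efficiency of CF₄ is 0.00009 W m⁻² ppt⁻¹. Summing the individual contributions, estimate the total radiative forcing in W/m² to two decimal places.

ΔF = 2.96 W/m²

CO₂: 4.84 × ln(483/272) = 4.84 × ln(1.77574) = 4.84 × 0.57422 = 2.7792 W/m².
N₂O: 0.120 × (√325 − √274) = 0.120 × (18.0278 − 16.5529) = 0.120 × 1.4749 = 0.1770 W/m².
CF₄: ΔF = 0.00009 × (88 − 37) = 0.00009 × 51 = 0.0046 W/m².
Total ΔF = 2.7792 + 0.1770 + 0.0046 = 2.9608 W/m².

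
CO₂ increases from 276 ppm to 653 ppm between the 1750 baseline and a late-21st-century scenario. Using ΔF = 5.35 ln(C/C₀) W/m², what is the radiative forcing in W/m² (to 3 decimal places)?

CO₂: 5.35 × ln(653/276) = 5.35 × ln(2.36594) = 5.35 × 0.86118 = 4.6073 W/m².

ΔF = 4.607 W/m²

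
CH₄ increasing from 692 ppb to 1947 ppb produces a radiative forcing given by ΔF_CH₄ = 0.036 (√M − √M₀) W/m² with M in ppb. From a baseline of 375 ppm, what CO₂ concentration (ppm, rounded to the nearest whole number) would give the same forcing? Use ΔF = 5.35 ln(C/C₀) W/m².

CH₄ forcing: 0.036 × (√1947 − √692) = 0.036 × (44.1248 − 26.3059) = 0.036 × 17.8189 = 0.64148 W/m².
Set 5.35 ln(C/375) = 0.64148: ln(C/375) = 0.64148/5.35 = 0.11990, so C = 375 × e^0.11990 = 375 × 1.12738 = 422.77 ppm.

C ≈ 423 ppm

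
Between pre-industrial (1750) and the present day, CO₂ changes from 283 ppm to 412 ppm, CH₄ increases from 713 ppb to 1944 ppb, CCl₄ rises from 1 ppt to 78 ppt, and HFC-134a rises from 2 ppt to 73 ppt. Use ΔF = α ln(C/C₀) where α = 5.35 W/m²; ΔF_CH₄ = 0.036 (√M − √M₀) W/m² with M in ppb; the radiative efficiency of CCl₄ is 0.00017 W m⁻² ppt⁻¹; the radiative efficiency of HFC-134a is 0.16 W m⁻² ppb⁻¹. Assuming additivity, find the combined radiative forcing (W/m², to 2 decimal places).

CO₂: 5.35 × ln(412/283) = 5.35 × ln(1.45583) = 5.35 × 0.37558 = 2.0094 W/m².
CH₄: 0.036 × (√1944 − √713) = 0.036 × (44.0908 − 26.7021) = 0.036 × 17.3887 = 0.6260 W/m².
CCl₄: ΔF = 0.00017 × (78 − 1) = 0.00017 × 77 = 0.0131 W/m².
HFC-134a: Δ = 73 − 2 = 71 ppt = 0.071 ppb; ΔF = 0.16 × 0.071 = 0.0114 W/m².
Total ΔF = 2.0094 + 0.6260 + 0.0131 + 0.0114 = 2.6599 W/m².

ΔF = 2.66 W/m²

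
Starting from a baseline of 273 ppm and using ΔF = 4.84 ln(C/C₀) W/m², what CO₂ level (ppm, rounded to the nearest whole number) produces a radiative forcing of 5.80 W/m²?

C ≈ 905 ppm

Set 4.84 ln(C/273) = 5.80, so ln(C/273) = 5.80/4.84 = 1.19835.
Then C/273 = e^1.19835 = 3.31464, giving C = 273 × 3.31464 = 904.90 ppm.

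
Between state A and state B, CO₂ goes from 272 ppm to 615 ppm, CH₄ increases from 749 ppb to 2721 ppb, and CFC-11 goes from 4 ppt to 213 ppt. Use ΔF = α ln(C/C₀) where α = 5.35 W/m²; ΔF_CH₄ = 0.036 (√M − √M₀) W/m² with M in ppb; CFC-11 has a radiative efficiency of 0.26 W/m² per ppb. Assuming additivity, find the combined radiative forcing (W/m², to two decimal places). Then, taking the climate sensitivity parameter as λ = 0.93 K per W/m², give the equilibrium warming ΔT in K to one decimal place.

ΔF = 5.31 W/m²; ΔT = 4.9 K

CO₂: 5.35 × ln(615/272) = 5.35 × ln(2.26103) = 5.35 × 0.81582 = 4.3646 W/m².
CH₄: 0.036 × (√2721 − √749) = 0.036 × (52.1632 − 27.3679) = 0.036 × 24.7953 = 0.8926 W/m².
CFC-11: Δ = 213 − 4 = 209 ppt = 0.209 ppb; ΔF = 0.26 × 0.209 = 0.0543 W/m².
Total ΔF = 4.3646 + 0.8926 + 0.0543 = 5.3115 W/m².
ΔT = λ ΔF = 0.93 × 5.31 = 4.9383 K.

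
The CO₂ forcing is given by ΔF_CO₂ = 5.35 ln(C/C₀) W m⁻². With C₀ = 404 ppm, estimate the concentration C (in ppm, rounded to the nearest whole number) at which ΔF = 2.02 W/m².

Set 5.35 ln(C/404) = 2.02, so ln(C/404) = 2.02/5.35 = 0.37757.
Then C/404 = e^0.37757 = 1.45874, giving C = 404 × 1.45874 = 589.33 ppm.

C ≈ 589 ppm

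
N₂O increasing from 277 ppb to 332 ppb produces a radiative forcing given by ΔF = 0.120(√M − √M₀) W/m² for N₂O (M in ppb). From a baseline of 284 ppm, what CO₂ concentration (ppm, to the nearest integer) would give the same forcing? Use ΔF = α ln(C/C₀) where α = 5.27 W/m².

N₂O forcing: 0.120 × (√332 − √277) = 0.120 × (18.2209 − 16.6433) = 0.120 × 1.5776 = 0.18931 W/m².
Set 5.27 ln(C/284) = 0.18931: ln(C/284) = 0.18931/5.27 = 0.03592, so C = 284 × e^0.03592 = 284 × 1.03657 = 294.39 ppm.

C ≈ 294 ppm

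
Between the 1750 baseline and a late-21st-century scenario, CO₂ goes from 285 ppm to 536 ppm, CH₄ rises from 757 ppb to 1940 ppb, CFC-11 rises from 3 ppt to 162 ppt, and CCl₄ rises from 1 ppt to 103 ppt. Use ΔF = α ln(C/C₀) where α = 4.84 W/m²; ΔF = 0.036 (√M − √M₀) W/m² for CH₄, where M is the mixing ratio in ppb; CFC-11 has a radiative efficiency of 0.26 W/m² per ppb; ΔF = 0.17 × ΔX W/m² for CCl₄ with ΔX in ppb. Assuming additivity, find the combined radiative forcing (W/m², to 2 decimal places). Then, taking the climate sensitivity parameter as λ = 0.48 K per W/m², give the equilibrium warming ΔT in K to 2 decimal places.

CO₂: 4.84 × ln(536/285) = 4.84 × ln(1.88070) = 4.84 × 0.63164 = 3.0571 W/m².
CH₄: 0.036 × (√1940 − √757) = 0.036 × (44.0454 − 27.5136) = 0.036 × 16.5318 = 0.5951 W/m².
CFC-11: Δ = 162 − 3 = 159 ppt = 0.159 ppb; ΔF = 0.26 × 0.159 = 0.0413 W/m².
CCl₄: Δ = 103 − 1 = 102 ppt = 0.102 ppb; ΔF = 0.17 × 0.102 = 0.0173 W/m².
Total ΔF = 3.0571 + 0.5951 + 0.0413 + 0.0173 = 3.7108 W/m².
ΔT = λ ΔF = 0.48 × 3.71 = 1.7808 K.

ΔF = 3.71 W/m²; ΔT = 1.78 K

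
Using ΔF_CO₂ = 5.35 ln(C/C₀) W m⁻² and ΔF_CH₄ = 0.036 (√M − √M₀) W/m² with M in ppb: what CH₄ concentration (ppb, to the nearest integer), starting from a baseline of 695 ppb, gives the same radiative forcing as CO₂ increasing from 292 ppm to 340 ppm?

CO₂ forcing: 5.35 × ln(340/292) = 5.35 × 0.152192 = 0.81423 W/m².
Set 0.036(√M − √695) = 0.81423: √M = 0.81423/0.036 + √695 = 22.6175 + 26.3629 = 48.9804.
M = (48.9804)² = 2399.08 ppb.

M ≈ 2399 ppb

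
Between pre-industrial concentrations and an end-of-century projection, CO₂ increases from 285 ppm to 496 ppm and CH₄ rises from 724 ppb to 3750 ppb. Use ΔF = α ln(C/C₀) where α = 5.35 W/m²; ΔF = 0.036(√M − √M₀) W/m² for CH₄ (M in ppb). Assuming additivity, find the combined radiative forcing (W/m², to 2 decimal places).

CO₂: 5.35 × ln(496/285) = 5.35 × ln(1.74035) = 5.35 × 0.55409 = 2.9644 W/m².
CH₄: 0.036 × (√3750 − √724) = 0.036 × (61.2372 − 26.9072) = 0.036 × 34.3300 = 1.2359 W/m².
Total ΔF = 2.9644 + 1.2359 = 4.2003 W/m².

ΔF = 4.20 W/m²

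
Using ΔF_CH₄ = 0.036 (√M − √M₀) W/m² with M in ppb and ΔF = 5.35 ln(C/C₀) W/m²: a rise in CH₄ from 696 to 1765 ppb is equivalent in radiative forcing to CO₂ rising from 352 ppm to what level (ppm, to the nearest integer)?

C ≈ 391 ppm

CH₄ forcing: 0.036 × (√1765 − √696) = 0.036 × (42.0119 − 26.3818) = 0.036 × 15.6301 = 0.56268 W/m².
Set 5.35 ln(C/352) = 0.56268: ln(C/352) = 0.56268/5.35 = 0.10517, so C = 352 × e^0.10517 = 352 × 1.11090 = 391.04 ppm.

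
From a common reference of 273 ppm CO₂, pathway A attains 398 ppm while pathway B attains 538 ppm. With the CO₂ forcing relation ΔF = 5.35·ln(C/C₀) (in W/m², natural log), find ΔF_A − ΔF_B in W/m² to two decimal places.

ΔF_A = 5.35 ln(398/273) = 5.35 × 0.37698 = 2.0168 W/m².
ΔF_B = 5.35 ln(538/273) = 5.35 × 0.67839 = 3.6294 W/m².
Difference: 2.0168 − 3.6294 = -1.6126 W/m².

ΔF_A − ΔF_B = -1.61 W/m²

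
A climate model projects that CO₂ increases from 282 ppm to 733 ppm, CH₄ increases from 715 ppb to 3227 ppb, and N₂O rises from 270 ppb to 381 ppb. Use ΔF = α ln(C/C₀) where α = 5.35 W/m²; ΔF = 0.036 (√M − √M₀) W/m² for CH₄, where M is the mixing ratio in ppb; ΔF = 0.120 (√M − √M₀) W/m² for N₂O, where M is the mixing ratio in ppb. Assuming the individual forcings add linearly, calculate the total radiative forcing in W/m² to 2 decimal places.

ΔF = 6.56 W/m²

CO₂: 5.35 × ln(733/282) = 5.35 × ln(2.59929) = 5.35 × 0.95524 = 5.1105 W/m².
CH₄: 0.036 × (√3227 − √715) = 0.036 × (56.8067 − 26.7395) = 0.036 × 30.0672 = 1.0824 W/m².
N₂O: 0.120 × (√381 − √270) = 0.120 × (19.5192 − 16.4317) = 0.120 × 3.0875 = 0.3705 W/m².
Total ΔF = 5.1105 + 1.0824 + 0.3705 = 6.5634 W/m².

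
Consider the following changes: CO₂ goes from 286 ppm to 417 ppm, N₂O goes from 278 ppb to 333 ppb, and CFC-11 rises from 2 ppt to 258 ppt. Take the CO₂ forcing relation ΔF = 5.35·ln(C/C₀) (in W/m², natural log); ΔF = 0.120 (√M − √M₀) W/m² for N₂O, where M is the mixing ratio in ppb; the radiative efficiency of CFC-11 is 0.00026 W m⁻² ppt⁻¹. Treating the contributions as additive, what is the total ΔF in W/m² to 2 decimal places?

ΔF = 2.27 W/m²

CO₂: 5.35 × ln(417/286) = 5.35 × ln(1.45804) = 5.35 × 0.37709 = 2.0174 W/m².
N₂O: 0.120 × (√333 − √278) = 0.120 × (18.2483 − 16.6733) = 0.120 × 1.5750 = 0.1890 W/m².
CFC-11: ΔF = 0.00026 × (258 − 2) = 0.00026 × 256 = 0.0666 W/m².
Total ΔF = 2.0174 + 0.1890 + 0.0666 = 2.2730 W/m².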